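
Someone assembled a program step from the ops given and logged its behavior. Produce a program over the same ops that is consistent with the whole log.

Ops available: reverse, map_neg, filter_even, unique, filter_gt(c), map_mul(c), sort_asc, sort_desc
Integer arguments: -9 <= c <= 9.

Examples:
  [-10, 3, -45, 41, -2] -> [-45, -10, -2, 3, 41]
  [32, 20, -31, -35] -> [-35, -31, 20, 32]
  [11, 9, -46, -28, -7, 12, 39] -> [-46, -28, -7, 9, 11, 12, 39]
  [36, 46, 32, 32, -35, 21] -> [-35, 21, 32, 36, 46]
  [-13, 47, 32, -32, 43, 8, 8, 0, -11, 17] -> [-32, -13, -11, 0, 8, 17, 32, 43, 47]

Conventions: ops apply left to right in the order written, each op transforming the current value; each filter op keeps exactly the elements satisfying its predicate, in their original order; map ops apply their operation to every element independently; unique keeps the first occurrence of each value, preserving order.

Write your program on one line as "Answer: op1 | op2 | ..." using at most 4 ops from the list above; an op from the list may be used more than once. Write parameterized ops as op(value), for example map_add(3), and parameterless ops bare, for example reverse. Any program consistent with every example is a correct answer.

map_mul(-1) | unique | sort_desc | map_neg

Check, running the answer program on each example:
  [-10, 3, -45, 41, -2] -> [10, -3, 45, -41, 2] -> [10, -3, 45, -41, 2] -> [45, 10, 2, -3, -41] -> [-45, -10, -2, 3, 41]
  [32, 20, -31, -35] -> [-32, -20, 31, 35] -> [-32, -20, 31, 35] -> [35, 31, -20, -32] -> [-35, -31, 20, 32]
  [11, 9, -46, -28, -7, 12, 39] -> [-11, -9, 46, 28, 7, -12, -39] -> [-11, -9, 46, 28, 7, -12, -39] -> [46, 28, 7, -9, -11, -12, -39] -> [-46, -28, -7, 9, 11, 12, 39]
  [36, 46, 32, 32, -35, 21] -> [-36, -46, -32, -32, 35, -21] -> [-36, -46, -32, 35, -21] -> [35, -21, -32, -36, -46] -> [-35, 21, 32, 36, 46]
  [-13, 47, 32, -32, 43, 8, 8, 0, -11, 17] -> [13, -47, -32, 32, -43, -8, -8, 0, 11, -17] -> [13, -47, -32, 32, -43, -8, 0, 11, -17] -> [32, 13, 11, 0, -8, -17, -32, -43, -47] -> [-32, -13, -11, 0, 8, 17, 32, 43, 47]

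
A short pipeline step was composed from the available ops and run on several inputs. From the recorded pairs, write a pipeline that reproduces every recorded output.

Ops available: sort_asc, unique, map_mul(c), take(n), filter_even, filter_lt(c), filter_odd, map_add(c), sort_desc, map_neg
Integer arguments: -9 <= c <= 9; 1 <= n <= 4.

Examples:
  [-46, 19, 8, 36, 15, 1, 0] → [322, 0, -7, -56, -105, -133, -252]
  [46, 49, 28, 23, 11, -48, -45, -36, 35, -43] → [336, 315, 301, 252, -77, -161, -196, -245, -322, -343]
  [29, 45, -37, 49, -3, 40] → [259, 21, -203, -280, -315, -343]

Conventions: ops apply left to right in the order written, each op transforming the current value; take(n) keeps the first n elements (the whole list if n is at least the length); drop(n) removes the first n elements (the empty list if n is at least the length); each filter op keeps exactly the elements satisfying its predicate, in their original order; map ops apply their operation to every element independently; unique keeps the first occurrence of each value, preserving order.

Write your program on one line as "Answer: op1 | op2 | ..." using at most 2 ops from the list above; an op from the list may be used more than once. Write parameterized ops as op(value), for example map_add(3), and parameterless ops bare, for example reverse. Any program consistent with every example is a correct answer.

map_mul(-7) | sort_desc

Check, running the answer program on each example:
  [-46, 19, 8, 36, 15, 1, 0] -> [322, -133, -56, -252, -105, -7, 0] -> [322, 0, -7, -56, -105, -133, -252]
  [46, 49, 28, 23, 11, -48, -45, -36, 35, -43] -> [-322, -343, -196, -161, -77, 336, 315, 252, -245, 301] -> [336, 315, 301, 252, -77, -161, -196, -245, -322, -343]
  [29, 45, -37, 49, -3, 40] -> [-203, -315, 259, -343, 21, -280] -> [259, 21, -203, -280, -315, -343]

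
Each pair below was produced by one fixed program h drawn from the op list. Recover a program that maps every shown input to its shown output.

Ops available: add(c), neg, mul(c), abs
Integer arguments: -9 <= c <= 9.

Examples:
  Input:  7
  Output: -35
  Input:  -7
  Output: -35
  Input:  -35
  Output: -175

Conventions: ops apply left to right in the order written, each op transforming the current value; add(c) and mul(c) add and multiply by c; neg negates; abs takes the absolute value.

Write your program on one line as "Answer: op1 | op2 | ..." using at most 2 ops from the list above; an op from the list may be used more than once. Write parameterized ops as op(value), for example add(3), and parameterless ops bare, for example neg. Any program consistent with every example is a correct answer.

abs | mul(-5)

Check, running the answer program on each example:
  7 -> 7 -> -35
  -7 -> 7 -> -35
  -35 -> 35 -> -175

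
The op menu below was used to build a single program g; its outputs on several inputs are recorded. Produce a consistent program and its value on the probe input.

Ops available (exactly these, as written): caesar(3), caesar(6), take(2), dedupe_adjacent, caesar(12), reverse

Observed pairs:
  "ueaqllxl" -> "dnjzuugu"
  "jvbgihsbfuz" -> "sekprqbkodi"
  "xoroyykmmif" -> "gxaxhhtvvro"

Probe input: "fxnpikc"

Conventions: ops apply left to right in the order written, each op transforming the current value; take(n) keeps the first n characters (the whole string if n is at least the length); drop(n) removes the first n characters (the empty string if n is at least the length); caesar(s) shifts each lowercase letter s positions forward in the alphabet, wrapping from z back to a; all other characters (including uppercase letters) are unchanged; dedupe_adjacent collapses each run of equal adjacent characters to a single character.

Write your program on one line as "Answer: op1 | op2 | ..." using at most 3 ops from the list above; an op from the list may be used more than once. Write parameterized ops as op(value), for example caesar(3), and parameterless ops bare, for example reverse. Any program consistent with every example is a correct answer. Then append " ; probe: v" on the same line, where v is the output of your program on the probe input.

caesar(3) | caesar(6) ; probe: "ogwyrtl"

Check, running the answer program on each example:
  "ueaqllxl" -> "xhdtooao" -> "dnjzuugu"
  "jvbgihsbfuz" -> "myejlkveixc" -> "sekprqbkodi"
  "xoroyykmmif" -> "arurbbnppli" -> "gxaxhhtvvro"
  probe: "fxnpikc" -> "iaqslnf" -> "ogwyrtl"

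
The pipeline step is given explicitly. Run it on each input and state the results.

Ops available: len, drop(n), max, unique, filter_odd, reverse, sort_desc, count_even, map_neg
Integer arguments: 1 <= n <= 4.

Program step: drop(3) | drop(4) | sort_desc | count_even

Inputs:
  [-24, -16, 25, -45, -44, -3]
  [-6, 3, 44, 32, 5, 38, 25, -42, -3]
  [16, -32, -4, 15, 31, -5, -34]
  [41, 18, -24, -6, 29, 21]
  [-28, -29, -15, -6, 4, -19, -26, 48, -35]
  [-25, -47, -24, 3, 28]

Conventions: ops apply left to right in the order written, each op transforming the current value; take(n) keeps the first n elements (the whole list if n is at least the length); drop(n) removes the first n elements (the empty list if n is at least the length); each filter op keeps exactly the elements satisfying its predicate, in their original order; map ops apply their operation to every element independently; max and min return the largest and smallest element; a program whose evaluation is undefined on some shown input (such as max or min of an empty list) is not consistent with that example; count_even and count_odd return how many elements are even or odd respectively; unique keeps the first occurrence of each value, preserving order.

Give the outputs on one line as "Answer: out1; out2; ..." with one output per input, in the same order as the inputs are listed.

Execution, op by op:
  [-24, -16, 25, -45, -44, -3] -> [-45, -44, -3] -> [] -> [] -> 0
  [-6, 3, 44, 32, 5, 38, 25, -42, -3] -> [32, 5, 38, 25, -42, -3] -> [-42, -3] -> [-3, -42] -> 1
  [16, -32, -4, 15, 31, -5, -34] -> [15, 31, -5, -34] -> [] -> [] -> 0
  [41, 18, -24, -6, 29, 21] -> [-6, 29, 21] -> [] -> [] -> 0
  [-28, -29, -15, -6, 4, -19, -26, 48, -35] -> [-6, 4, -19, -26, 48, -35] -> [48, -35] -> [48, -35] -> 1
  [-25, -47, -24, 3, 28] -> [3, 28] -> [] -> [] -> 0

0; 1; 0; 0; 1; 0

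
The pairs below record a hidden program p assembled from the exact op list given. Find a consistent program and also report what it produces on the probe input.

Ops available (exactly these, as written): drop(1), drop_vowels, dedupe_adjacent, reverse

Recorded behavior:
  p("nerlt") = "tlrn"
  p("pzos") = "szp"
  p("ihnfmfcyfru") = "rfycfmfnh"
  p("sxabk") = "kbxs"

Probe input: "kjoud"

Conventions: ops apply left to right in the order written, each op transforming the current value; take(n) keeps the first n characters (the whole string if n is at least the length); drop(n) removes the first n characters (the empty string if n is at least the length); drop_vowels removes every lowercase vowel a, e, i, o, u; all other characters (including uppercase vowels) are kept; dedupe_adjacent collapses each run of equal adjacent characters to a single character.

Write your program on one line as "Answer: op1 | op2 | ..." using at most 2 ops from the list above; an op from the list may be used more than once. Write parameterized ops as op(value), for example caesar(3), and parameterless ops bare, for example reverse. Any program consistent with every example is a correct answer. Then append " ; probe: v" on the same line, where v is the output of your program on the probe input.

reverse | drop_vowels ; probe: "djk"

Check, running the answer program on each example:
  "nerlt" -> "tlren" -> "tlrn"
  "pzos" -> "sozp" -> "szp"
  "ihnfmfcyfru" -> "urfycfmfnhi" -> "rfycfmfnh"
  "sxabk" -> "kbaxs" -> "kbxs"
  probe: "kjoud" -> "duojk" -> "djk"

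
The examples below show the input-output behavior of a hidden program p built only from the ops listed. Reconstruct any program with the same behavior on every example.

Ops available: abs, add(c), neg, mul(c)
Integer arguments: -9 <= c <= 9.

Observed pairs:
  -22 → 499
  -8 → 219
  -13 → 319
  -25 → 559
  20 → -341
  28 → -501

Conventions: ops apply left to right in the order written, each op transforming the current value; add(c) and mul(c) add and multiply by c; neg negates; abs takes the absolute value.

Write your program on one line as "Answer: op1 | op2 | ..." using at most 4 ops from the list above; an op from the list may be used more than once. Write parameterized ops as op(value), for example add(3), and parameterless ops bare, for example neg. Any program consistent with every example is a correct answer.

add(-3) | mul(-4) | mul(5) | add(-1)

Check, running the answer program on each example:
  -22 -> -25 -> 100 -> 500 -> 499
  -8 -> -11 -> 44 -> 220 -> 219
  -13 -> -16 -> 64 -> 320 -> 319
  -25 -> -28 -> 112 -> 560 -> 559
  20 -> 17 -> -68 -> -340 -> -341
  28 -> 25 -> -100 -> -500 -> -501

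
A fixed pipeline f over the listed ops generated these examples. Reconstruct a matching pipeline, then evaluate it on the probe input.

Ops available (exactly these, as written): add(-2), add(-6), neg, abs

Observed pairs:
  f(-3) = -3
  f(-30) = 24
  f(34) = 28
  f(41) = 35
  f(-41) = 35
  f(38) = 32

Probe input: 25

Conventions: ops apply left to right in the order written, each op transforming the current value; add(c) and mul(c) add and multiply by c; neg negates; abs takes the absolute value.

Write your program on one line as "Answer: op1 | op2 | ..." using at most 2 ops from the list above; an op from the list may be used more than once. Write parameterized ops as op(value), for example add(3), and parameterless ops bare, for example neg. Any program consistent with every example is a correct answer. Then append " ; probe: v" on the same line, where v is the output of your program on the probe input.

abs | add(-6) ; probe: 19

Check, running the answer program on each example:
  -3 -> 3 -> -3
  -30 -> 30 -> 24
  34 -> 34 -> 28
  41 -> 41 -> 35
  -41 -> 41 -> 35
  38 -> 38 -> 32
  probe: 25 -> 25 -> 19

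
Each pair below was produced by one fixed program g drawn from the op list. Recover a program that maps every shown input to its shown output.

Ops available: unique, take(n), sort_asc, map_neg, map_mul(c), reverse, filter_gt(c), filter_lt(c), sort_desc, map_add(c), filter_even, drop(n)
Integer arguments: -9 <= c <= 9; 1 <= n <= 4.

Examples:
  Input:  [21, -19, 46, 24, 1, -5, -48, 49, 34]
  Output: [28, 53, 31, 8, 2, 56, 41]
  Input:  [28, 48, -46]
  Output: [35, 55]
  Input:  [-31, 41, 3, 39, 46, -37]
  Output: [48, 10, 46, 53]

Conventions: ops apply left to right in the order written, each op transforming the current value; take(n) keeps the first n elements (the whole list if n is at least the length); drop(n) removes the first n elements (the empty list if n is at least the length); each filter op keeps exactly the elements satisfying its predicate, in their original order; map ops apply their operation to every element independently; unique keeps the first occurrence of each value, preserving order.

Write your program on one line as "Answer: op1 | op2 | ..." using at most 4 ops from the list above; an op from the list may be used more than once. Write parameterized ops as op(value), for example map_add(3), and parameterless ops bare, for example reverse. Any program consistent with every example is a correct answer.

map_add(3) | map_add(4) | filter_gt(1)

Check, running the answer program on each example:
  [21, -19, 46, 24, 1, -5, -48, 49, 34] -> [24, -16, 49, 27, 4, -2, -45, 52, 37] -> [28, -12, 53, 31, 8, 2, -41, 56, 41] -> [28, 53, 31, 8, 2, 56, 41]
  [28, 48, -46] -> [31, 51, -43] -> [35, 55, -39] -> [35, 55]
  [-31, 41, 3, 39, 46, -37] -> [-28, 44, 6, 42, 49, -34] -> [-24, 48, 10, 46, 53, -30] -> [48, 10, 46, 53]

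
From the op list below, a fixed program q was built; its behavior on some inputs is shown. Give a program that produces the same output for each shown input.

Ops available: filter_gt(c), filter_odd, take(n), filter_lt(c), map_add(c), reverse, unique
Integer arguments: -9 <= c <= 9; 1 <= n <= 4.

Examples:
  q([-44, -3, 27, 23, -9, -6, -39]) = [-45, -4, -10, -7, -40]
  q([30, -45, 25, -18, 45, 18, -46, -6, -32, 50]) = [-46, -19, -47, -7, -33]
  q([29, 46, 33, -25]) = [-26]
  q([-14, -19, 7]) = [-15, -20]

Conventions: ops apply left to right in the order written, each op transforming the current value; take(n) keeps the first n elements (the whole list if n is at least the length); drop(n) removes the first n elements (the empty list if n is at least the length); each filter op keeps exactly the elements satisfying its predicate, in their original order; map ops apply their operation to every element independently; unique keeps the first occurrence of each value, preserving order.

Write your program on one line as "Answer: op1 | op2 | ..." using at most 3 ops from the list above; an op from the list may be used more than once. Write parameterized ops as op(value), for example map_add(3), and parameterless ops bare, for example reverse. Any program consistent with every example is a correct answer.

map_add(7) | map_add(-8) | filter_lt(1)

Check, running the answer program on each example:
  [-44, -3, 27, 23, -9, -6, -39] -> [-37, 4, 34, 30, -2, 1, -32] -> [-45, -4, 26, 22, -10, -7, -40] -> [-45, -4, -10, -7, -40]
  [30, -45, 25, -18, 45, 18, -46, -6, -32, 50] -> [37, -38, 32, -11, 52, 25, -39, 1, -25, 57] -> [29, -46, 24, -19, 44, 17, -47, -7, -33, 49] -> [-46, -19, -47, -7, -33]
  [29, 46, 33, -25] -> [36, 53, 40, -18] -> [28, 45, 32, -26] -> [-26]
  [-14, -19, 7] -> [-7, -12, 14] -> [-15, -20, 6] -> [-15, -20]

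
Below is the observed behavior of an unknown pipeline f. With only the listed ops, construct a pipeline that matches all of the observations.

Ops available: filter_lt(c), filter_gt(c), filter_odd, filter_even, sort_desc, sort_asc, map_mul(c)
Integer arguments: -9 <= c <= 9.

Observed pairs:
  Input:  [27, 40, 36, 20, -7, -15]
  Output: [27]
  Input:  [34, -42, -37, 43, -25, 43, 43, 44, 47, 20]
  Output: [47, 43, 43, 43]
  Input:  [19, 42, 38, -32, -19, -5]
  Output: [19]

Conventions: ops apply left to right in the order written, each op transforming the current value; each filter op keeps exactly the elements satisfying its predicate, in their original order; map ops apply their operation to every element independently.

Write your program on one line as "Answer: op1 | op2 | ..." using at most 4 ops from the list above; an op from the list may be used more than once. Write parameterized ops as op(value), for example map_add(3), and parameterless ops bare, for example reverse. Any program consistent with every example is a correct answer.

filter_odd | filter_gt(9) | sort_desc

Check, running the answer program on each example:
  [27, 40, 36, 20, -7, -15] -> [27, -7, -15] -> [27] -> [27]
  [34, -42, -37, 43, -25, 43, 43, 44, 47, 20] -> [-37, 43, -25, 43, 43, 47] -> [43, 43, 43, 47] -> [47, 43, 43, 43]
  [19, 42, 38, -32, -19, -5] -> [19, -19, -5] -> [19] -> [19]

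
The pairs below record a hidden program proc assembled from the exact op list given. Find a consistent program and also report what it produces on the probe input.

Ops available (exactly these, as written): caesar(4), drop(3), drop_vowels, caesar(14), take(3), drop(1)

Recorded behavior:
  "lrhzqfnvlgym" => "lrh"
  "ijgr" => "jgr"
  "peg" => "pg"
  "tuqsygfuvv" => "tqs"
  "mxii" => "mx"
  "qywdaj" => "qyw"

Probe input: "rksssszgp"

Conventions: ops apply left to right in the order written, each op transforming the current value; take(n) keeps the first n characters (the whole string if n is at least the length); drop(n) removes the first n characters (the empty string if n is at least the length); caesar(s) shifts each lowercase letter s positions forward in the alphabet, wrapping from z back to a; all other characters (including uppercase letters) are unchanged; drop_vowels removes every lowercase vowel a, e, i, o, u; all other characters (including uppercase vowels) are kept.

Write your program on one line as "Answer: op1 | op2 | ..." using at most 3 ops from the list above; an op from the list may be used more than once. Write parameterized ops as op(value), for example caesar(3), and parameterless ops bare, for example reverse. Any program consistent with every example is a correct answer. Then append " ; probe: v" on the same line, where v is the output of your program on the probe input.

drop_vowels | take(3) ; probe: "rks"

Check, running the answer program on each example:
  "lrhzqfnvlgym" -> "lrhzqfnvlgym" -> "lrh"
  "ijgr" -> "jgr" -> "jgr"
  "peg" -> "pg" -> "pg"
  "tuqsygfuvv" -> "tqsygfvv" -> "tqs"
  "mxii" -> "mx" -> "mx"
  "qywdaj" -> "qywdj" -> "qyw"
  probe: "rksssszgp" -> "rksssszgp" -> "rks"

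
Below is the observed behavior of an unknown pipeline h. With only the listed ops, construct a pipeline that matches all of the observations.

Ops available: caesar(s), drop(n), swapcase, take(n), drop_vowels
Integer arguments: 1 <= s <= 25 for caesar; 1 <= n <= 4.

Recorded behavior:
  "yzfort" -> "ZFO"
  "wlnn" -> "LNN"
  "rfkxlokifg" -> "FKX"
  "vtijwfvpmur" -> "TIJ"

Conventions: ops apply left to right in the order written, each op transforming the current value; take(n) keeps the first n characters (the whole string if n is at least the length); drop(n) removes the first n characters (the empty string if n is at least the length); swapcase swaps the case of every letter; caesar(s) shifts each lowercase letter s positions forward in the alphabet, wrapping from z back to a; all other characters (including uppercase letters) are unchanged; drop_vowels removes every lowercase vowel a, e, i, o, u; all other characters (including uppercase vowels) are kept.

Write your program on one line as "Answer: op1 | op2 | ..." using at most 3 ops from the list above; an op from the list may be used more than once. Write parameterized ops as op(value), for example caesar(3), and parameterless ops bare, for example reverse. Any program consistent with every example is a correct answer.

drop(1) | swapcase | take(3)

Check, running the answer program on each example:
  "yzfort" -> "zfort" -> "ZFORT" -> "ZFO"
  "wlnn" -> "lnn" -> "LNN" -> "LNN"
  "rfkxlokifg" -> "fkxlokifg" -> "FKXLOKIFG" -> "FKX"
  "vtijwfvpmur" -> "tijwfvpmur" -> "TIJWFVPMUR" -> "TIJ"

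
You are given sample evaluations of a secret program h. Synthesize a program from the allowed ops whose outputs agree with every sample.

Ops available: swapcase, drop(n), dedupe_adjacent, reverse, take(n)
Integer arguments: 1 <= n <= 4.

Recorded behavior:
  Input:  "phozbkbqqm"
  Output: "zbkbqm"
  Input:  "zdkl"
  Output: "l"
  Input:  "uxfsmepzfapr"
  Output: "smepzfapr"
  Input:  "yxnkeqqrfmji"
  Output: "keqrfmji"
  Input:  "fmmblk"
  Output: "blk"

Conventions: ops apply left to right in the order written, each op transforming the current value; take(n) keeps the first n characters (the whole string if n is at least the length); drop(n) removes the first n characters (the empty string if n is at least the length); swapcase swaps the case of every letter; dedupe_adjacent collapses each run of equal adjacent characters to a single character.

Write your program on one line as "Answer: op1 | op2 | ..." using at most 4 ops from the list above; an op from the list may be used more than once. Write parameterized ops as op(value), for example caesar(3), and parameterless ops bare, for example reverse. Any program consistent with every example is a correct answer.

drop(3) | reverse | dedupe_adjacent | reverse

Check, running the answer program on each example:
  "phozbkbqqm" -> "zbkbqqm" -> "mqqbkbz" -> "mqbkbz" -> "zbkbqm"
  "zdkl" -> "l" -> "l" -> "l" -> "l"
  "uxfsmepzfapr" -> "smepzfapr" -> "rpafzpems" -> "rpafzpems" -> "smepzfapr"
  "yxnkeqqrfmji" -> "keqqrfmji" -> "ijmfrqqek" -> "ijmfrqek" -> "keqrfmji"
  "fmmblk" -> "blk" -> "klb" -> "klb" -> "blk"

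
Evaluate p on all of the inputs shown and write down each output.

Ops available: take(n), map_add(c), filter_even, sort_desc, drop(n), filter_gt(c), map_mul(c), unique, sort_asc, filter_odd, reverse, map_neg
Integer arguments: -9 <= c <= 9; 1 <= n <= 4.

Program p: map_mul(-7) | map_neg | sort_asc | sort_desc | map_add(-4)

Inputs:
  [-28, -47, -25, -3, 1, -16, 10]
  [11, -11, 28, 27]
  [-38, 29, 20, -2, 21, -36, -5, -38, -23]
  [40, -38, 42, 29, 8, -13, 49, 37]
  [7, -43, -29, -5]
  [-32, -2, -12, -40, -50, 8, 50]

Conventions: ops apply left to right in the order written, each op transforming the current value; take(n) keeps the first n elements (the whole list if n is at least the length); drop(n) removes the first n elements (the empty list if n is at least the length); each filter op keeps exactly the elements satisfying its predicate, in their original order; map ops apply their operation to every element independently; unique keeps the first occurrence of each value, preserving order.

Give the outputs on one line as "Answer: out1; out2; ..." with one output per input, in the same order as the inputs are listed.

[66, 3, -25, -116, -179, -200, -333]; [192, 185, 73, -81]; [199, 143, 136, -18, -39, -165, -256, -270, -270]; [339, 290, 276, 255, 199, 52, -95, -270]; [45, -39, -207, -305]; [346, 52, -18, -88, -228, -284, -354]

Execution, op by op:
  [-28, -47, -25, -3, 1, -16, 10] -> [196, 329, 175, 21, -7, 112, -70] -> [-196, -329, -175, -21, 7, -112, 70] -> [-329, -196, -175, -112, -21, 7, 70] -> [70, 7, -21, -112, -175, -196, -329] -> [66, 3, -25, -116, -179, -200, -333]
  [11, -11, 28, 27] -> [-77, 77, -196, -189] -> [77, -77, 196, 189] -> [-77, 77, 189, 196] -> [196, 189, 77, -77] -> [192, 185, 73, -81]
  [-38, 29, 20, -2, 21, -36, -5, -38, -23] -> [266, -203, -140, 14, -147, 252, 35, 266, 161] -> [-266, 203, 140, -14, 147, -252, -35, -266, -161] -> [-266, -266, -252, -161, -35, -14, 140, 147, 203] -> [203, 147, 140, -14, -35, -161, -252, -266, -266] -> [199, 143, 136, -18, -39, -165, -256, -270, -270]
  [40, -38, 42, 29, 8, -13, 49, 37] -> [-280, 266, -294, -203, -56, 91, -343, -259] -> [280, -266, 294, 203, 56, -91, 343, 259] -> [-266, -91, 56, 203, 259, 280, 294, 343] -> [343, 294, 280, 259, 203, 56, -91, -266] -> [339, 290, 276, 255, 199, 52, -95, -270]
  [7, -43, -29, -5] -> [-49, 301, 203, 35] -> [49, -301, -203, -35] -> [-301, -203, -35, 49] -> [49, -35, -203, -301] -> [45, -39, -207, -305]
  [-32, -2, -12, -40, -50, 8, 50] -> [224, 14, 84, 280, 350, -56, -350] -> [-224, -14, -84, -280, -350, 56, 350] -> [-350, -280, -224, -84, -14, 56, 350] -> [350, 56, -14, -84, -224, -280, -350] -> [346, 52, -18, -88, -228, -284, -354]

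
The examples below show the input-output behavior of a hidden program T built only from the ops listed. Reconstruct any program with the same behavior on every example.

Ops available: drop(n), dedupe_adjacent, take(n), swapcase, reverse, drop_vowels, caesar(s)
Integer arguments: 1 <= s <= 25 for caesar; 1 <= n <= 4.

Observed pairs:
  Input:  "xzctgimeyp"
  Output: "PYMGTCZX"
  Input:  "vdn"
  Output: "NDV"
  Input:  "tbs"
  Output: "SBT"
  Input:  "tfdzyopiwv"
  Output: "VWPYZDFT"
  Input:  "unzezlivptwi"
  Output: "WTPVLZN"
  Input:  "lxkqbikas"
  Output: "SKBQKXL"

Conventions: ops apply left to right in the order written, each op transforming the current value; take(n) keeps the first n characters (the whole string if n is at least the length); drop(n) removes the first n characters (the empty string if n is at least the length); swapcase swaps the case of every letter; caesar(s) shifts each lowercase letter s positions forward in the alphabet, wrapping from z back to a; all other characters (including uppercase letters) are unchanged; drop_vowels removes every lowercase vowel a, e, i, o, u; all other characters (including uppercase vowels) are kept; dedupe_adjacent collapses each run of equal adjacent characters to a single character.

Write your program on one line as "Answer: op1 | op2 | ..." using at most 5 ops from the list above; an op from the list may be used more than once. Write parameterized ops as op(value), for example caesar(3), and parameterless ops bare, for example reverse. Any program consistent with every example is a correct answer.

drop_vowels | reverse | swapcase | dedupe_adjacent

Check, running the answer program on each example:
  "xzctgimeyp" -> "xzctgmyp" -> "pymgtczx" -> "PYMGTCZX" -> "PYMGTCZX"
  "vdn" -> "vdn" -> "ndv" -> "NDV" -> "NDV"
  "tbs" -> "tbs" -> "sbt" -> "SBT" -> "SBT"
  "tfdzyopiwv" -> "tfdzypwv" -> "vwpyzdft" -> "VWPYZDFT" -> "VWPYZDFT"
  "unzezlivptwi" -> "nzzlvptw" -> "wtpvlzzn" -> "WTPVLZZN" -> "WTPVLZN"
  "lxkqbikas" -> "lxkqbks" -> "skbqkxl" -> "SKBQKXL" -> "SKBQKXL"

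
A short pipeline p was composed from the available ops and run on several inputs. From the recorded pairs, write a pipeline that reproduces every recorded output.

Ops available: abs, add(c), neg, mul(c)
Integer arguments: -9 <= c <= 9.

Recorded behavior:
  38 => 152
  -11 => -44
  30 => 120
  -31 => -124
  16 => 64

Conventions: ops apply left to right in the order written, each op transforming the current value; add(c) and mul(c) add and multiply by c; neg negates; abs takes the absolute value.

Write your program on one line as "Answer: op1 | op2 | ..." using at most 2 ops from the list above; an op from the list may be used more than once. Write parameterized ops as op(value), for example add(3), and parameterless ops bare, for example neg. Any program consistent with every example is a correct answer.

mul(-4) | neg

Check, running the answer program on each example:
  38 -> -152 -> 152
  -11 -> 44 -> -44
  30 -> -120 -> 120
  -31 -> 124 -> -124
  16 -> -64 -> 64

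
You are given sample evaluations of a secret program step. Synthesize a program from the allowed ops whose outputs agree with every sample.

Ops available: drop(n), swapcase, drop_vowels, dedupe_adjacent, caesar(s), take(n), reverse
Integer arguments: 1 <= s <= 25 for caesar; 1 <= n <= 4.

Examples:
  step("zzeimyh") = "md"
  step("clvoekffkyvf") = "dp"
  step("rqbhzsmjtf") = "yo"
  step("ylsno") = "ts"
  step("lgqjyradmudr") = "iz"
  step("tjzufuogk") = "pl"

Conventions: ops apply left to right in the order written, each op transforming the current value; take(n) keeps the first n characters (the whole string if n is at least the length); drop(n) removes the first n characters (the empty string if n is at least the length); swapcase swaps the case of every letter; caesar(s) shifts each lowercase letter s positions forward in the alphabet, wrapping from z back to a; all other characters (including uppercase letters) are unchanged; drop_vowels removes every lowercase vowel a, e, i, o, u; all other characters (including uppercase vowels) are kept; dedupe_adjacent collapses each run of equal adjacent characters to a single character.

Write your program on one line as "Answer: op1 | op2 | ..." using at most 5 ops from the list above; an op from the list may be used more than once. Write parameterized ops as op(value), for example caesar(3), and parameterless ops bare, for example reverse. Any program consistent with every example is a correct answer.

caesar(9) | reverse | drop_vowels | caesar(22) | take(2)

Check, running the answer program on each example:
  "zzeimyh" -> "iinrvhq" -> "qhvrnii" -> "qhvrn" -> "mdrnj" -> "md"
  "clvoekffkyvf" -> "luexntootheo" -> "oehtootnxeul" -> "httnxl" -> "dppjth" -> "dp"
  "rqbhzsmjtf" -> "azkqibvsco" -> "ocsvbiqkza" -> "csvbqkz" -> "yorxmgv" -> "yo"
  "ylsno" -> "hubwx" -> "xwbuh" -> "xwbh" -> "tsxd" -> "ts"
  "lgqjyradmudr" -> "upzshajmvdma" -> "amdvmjahszpu" -> "mdvmjhszp" -> "izrifdovl" -> "iz"
  "tjzufuogk" -> "csidodxpt" -> "tpxdodisc" -> "tpxddsc" -> "pltzzoy" -> "pl"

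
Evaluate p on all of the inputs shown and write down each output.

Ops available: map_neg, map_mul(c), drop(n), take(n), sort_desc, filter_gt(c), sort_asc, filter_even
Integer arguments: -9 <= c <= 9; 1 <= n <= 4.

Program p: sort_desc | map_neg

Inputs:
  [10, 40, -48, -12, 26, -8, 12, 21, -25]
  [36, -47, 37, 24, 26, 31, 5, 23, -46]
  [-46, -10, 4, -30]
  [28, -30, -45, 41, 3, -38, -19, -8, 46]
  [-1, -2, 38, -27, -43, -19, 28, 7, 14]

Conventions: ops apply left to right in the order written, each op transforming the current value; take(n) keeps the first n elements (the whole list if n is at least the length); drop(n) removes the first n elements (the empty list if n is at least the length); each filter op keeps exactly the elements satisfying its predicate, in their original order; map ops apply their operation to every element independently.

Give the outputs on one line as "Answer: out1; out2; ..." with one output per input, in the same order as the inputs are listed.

Execution, op by op:
  [10, 40, -48, -12, 26, -8, 12, 21, -25] -> [40, 26, 21, 12, 10, -8, -12, -25, -48] -> [-40, -26, -21, -12, -10, 8, 12, 25, 48]
  [36, -47, 37, 24, 26, 31, 5, 23, -46] -> [37, 36, 31, 26, 24, 23, 5, -46, -47] -> [-37, -36, -31, -26, -24, -23, -5, 46, 47]
  [-46, -10, 4, -30] -> [4, -10, -30, -46] -> [-4, 10, 30, 46]
  [28, -30, -45, 41, 3, -38, -19, -8, 46] -> [46, 41, 28, 3, -8, -19, -30, -38, -45] -> [-46, -41, -28, -3, 8, 19, 30, 38, 45]
  [-1, -2, 38, -27, -43, -19, 28, 7, 14] -> [38, 28, 14, 7, -1, -2, -19, -27, -43] -> [-38, -28, -14, -7, 1, 2, 19, 27, 43]

[-40, -26, -21, -12, -10, 8, 12, 25, 48]; [-37, -36, -31, -26, -24, -23, -5, 46, 47]; [-4, 10, 30, 46]; [-46, -41, -28, -3, 8, 19, 30, 38, 45]; [-38, -28, -14, -7, 1, 2, 19, 27, 43]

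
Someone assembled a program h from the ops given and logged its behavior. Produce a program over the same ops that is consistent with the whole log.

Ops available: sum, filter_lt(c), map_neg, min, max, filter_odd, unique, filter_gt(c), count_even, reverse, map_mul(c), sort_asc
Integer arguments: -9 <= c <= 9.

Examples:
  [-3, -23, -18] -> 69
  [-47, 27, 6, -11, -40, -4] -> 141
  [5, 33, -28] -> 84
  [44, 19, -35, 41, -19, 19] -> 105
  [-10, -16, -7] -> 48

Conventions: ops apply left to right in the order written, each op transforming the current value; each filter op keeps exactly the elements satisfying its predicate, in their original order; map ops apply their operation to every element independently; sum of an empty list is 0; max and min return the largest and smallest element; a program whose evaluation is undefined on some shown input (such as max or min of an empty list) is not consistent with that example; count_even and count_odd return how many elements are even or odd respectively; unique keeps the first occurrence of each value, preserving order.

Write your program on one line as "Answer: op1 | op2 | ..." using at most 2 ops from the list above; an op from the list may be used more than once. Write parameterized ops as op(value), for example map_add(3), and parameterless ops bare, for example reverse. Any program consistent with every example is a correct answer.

map_mul(-3) | max

Check, running the answer program on each example:
  [-3, -23, -18] -> [9, 69, 54] -> 69
  [-47, 27, 6, -11, -40, -4] -> [141, -81, -18, 33, 120, 12] -> 141
  [5, 33, -28] -> [-15, -99, 84] -> 84
  [44, 19, -35, 41, -19, 19] -> [-132, -57, 105, -123, 57, -57] -> 105
  [-10, -16, -7] -> [30, 48, 21] -> 48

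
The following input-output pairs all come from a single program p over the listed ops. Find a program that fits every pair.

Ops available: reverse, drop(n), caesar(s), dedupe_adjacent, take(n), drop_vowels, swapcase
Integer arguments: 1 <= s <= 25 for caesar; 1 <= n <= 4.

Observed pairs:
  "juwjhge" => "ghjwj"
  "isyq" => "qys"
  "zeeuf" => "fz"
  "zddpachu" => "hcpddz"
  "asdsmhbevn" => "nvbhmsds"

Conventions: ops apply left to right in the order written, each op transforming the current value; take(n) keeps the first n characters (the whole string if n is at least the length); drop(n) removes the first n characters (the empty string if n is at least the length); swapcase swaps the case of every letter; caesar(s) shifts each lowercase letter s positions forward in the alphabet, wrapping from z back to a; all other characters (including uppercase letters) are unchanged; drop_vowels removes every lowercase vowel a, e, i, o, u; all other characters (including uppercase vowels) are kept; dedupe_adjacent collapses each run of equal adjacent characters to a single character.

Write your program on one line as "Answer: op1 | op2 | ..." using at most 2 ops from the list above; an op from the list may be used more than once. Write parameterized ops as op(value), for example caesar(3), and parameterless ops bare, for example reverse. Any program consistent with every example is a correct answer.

drop_vowels | reverse

Check, running the answer program on each example:
  "juwjhge" -> "jwjhg" -> "ghjwj"
  "isyq" -> "syq" -> "qys"
  "zeeuf" -> "zf" -> "fz"
  "zddpachu" -> "zddpch" -> "hcpddz"
  "asdsmhbevn" -> "sdsmhbvn" -> "nvbhmsds"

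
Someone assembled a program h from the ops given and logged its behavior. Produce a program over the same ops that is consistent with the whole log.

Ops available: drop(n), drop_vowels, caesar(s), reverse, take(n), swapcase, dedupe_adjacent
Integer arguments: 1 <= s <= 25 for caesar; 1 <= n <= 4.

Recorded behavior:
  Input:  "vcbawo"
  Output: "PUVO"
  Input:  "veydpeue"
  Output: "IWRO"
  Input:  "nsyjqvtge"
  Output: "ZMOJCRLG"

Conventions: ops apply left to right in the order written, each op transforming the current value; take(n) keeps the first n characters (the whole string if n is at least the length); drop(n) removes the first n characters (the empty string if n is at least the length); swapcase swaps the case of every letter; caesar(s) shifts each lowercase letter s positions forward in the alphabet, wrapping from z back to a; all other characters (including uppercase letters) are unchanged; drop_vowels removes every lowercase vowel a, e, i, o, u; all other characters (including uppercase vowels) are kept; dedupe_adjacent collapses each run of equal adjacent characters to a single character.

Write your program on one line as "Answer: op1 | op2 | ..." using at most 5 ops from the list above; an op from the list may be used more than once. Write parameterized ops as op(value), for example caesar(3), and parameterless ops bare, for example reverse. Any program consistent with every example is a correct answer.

drop_vowels | caesar(19) | swapcase | reverse

Check, running the answer program on each example:
  "vcbawo" -> "vcbw" -> "ovup" -> "OVUP" -> "PUVO"
  "veydpeue" -> "vydp" -> "orwi" -> "ORWI" -> "IWRO"
  "nsyjqvtge" -> "nsyjqvtg" -> "glrcjomz" -> "GLRCJOMZ" -> "ZMOJCRLG"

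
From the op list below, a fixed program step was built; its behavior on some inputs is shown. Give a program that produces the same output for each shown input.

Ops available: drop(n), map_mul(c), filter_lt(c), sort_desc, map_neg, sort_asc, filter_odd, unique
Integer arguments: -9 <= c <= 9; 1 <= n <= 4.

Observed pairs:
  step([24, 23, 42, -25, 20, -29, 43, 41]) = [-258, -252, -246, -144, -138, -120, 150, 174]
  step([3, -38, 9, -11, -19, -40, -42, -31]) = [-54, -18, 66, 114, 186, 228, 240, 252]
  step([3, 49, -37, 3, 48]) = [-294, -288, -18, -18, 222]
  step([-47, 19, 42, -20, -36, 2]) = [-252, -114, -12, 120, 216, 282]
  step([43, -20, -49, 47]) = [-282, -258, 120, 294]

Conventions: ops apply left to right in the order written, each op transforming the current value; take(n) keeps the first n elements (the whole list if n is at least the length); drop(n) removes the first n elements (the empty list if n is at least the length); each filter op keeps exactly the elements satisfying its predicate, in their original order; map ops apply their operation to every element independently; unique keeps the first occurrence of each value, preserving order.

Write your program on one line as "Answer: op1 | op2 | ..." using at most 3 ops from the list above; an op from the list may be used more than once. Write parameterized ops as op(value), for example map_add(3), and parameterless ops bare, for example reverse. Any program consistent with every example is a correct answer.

sort_desc | map_mul(-6)

Check, running the answer program on each example:
  [24, 23, 42, -25, 20, -29, 43, 41] -> [43, 42, 41, 24, 23, 20, -25, -29] -> [-258, -252, -246, -144, -138, -120, 150, 174]
  [3, -38, 9, -11, -19, -40, -42, -31] -> [9, 3, -11, -19, -31, -38, -40, -42] -> [-54, -18, 66, 114, 186, 228, 240, 252]
  [3, 49, -37, 3, 48] -> [49, 48, 3, 3, -37] -> [-294, -288, -18, -18, 222]
  [-47, 19, 42, -20, -36, 2] -> [42, 19, 2, -20, -36, -47] -> [-252, -114, -12, 120, 216, 282]
  [43, -20, -49, 47] -> [47, 43, -20, -49] -> [-282, -258, 120, 294]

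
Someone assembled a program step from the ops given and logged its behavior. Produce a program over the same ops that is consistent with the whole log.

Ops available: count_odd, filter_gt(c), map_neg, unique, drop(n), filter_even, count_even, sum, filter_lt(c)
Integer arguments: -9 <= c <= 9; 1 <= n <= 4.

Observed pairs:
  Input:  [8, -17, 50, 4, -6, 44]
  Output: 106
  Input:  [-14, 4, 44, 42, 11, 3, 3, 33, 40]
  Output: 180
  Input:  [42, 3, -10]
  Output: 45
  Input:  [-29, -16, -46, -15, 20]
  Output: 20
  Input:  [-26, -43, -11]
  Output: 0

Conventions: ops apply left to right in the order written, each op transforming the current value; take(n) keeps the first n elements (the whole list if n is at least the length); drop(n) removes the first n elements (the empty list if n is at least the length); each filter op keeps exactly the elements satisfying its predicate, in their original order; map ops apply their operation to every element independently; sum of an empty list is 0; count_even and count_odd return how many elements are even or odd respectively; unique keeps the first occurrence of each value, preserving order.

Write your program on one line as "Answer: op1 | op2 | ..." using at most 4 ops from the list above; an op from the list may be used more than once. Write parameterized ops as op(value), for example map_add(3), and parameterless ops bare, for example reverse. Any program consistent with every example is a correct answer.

map_neg | filter_lt(6) | map_neg | sum

Check, running the answer program on each example:
  [8, -17, 50, 4, -6, 44] -> [-8, 17, -50, -4, 6, -44] -> [-8, -50, -4, -44] -> [8, 50, 4, 44] -> 106
  [-14, 4, 44, 42, 11, 3, 3, 33, 40] -> [14, -4, -44, -42, -11, -3, -3, -33, -40] -> [-4, -44, -42, -11, -3, -3, -33, -40] -> [4, 44, 42, 11, 3, 3, 33, 40] -> 180
  [42, 3, -10] -> [-42, -3, 10] -> [-42, -3] -> [42, 3] -> 45
  [-29, -16, -46, -15, 20] -> [29, 16, 46, 15, -20] -> [-20] -> [20] -> 20
  [-26, -43, -11] -> [26, 43, 11] -> [] -> [] -> 0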